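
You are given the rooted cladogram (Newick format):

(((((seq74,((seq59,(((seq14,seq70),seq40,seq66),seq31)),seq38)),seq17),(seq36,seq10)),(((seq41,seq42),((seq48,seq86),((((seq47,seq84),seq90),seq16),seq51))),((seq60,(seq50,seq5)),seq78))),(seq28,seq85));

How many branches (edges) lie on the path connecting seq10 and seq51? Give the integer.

The MRCA of seq10 and seq51 is the node subtending ((((seq74,((seq59,(((seq14,seq70),seq40,seq66),seq31)),seq38)),seq17),(seq36,seq10)),(((seq41,seq42),((seq48,seq86),((((seq47,seq84),seq90),seq16),seq51))),((seq60,(seq50,seq5)),seq78))).
From seq10 up to that node: 3 branches. From seq51 up to the same node: 5 branches. Total: 3 + 5 = 8.

8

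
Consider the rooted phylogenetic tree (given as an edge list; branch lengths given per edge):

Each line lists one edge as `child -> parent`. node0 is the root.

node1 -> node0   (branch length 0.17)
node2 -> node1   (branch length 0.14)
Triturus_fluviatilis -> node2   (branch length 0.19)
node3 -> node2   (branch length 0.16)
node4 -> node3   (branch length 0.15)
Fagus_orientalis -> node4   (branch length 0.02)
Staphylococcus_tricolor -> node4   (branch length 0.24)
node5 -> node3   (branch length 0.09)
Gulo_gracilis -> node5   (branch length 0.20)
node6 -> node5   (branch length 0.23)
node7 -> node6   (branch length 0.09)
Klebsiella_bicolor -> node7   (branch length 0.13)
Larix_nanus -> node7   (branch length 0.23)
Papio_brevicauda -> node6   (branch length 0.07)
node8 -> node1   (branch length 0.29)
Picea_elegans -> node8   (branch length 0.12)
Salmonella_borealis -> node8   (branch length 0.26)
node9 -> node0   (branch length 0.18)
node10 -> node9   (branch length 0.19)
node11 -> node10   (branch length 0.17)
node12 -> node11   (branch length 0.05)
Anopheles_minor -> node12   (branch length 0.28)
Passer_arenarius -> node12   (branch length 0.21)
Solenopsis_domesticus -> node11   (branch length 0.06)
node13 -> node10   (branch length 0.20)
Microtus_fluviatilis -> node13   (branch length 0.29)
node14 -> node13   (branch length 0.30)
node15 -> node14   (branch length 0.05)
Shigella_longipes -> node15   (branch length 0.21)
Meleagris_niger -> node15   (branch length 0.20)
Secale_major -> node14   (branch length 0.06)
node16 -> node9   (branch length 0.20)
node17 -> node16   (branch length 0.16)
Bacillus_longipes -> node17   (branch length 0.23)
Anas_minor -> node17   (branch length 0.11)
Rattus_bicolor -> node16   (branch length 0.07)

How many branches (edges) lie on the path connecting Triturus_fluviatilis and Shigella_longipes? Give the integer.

9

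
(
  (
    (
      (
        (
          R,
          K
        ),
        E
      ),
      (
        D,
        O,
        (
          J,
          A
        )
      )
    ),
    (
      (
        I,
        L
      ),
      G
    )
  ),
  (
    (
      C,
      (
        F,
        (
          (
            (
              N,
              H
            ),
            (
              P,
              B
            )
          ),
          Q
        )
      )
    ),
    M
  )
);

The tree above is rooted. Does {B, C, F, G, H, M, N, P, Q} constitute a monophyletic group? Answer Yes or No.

The MRCA of the listed taxa is the root, so the smallest clade containing them is the whole tree.
That clade also contains A, D, E, I, J, K, L, O, R, which are not in the proposed group, so the group is not monophyletic.

No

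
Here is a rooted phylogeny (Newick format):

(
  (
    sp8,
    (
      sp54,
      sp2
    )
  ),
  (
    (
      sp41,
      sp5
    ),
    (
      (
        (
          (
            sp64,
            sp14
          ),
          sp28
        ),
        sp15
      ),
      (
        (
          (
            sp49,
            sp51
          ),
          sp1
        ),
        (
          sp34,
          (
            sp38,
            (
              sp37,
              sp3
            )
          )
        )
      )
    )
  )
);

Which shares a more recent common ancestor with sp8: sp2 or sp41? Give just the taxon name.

The MRCA of sp8 and sp2 subtends (sp8,(sp54,sp2)) (3 taxa).
The MRCA of sp8 and sp41 is the root, subtending the entire tree (16 taxa).
The first is nested inside the second, so sp8 shares a more recent common ancestor with sp2.

sp2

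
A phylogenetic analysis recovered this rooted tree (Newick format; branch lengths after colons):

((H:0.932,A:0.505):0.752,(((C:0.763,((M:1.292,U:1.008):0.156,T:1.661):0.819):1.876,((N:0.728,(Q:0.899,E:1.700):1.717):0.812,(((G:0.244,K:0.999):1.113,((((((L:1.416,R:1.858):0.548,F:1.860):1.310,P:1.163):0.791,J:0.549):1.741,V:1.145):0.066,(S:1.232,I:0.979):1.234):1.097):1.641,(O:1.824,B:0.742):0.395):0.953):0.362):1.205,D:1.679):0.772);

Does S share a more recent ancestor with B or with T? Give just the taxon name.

The MRCA of S and B subtends (((G,K),((((((L,R),F),P),J),V),(S,I))),(O,B)) (12 taxa).
The MRCA of S and T subtends ((C,((M,U),T)),((N,(Q,E)),(((G,K),((((((L,R),F),P),J),V),(S,I))),(O,B)))) (19 taxa).
The first is nested inside the second, so S shares a more recent common ancestor with B.

B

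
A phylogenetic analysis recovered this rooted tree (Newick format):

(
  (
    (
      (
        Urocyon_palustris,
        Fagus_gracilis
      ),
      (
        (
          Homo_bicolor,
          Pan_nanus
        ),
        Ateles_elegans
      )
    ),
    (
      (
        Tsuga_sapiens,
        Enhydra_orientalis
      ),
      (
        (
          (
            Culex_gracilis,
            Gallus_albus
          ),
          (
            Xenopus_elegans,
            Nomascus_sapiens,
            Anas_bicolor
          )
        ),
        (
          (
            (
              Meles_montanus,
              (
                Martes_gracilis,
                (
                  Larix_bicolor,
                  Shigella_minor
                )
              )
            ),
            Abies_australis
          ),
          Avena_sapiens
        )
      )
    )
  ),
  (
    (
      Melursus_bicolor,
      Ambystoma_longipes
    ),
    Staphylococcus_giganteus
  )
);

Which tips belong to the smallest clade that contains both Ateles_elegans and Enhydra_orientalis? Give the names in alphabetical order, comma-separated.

Abies_australis, Anas_bicolor, Ateles_elegans, Avena_sapiens, Culex_gracilis, Enhydra_orientalis, Fagus_gracilis, Gallus_albus, Homo_bicolor, Larix_bicolor, Martes_gracilis, Meles_montanus, Nomascus_sapiens, Pan_nanus, Shigella_minor, Tsuga_sapiens, Urocyon_palustris, Xenopus_elegans

Tracing Ateles_elegans: it sits inside ((Homo_bicolor,Pan_nanus),Ateles_elegans).
Tracing Enhydra_orientalis: it sits inside (Tsuga_sapiens,Enhydra_orientalis).
The smallest clade enclosing both is (((Urocyon_palustris,Fagus_gracilis),((Homo_bicolor,Pan_nanus),Ateles_elegans)),((Tsuga_sapiens,Enhydra_orientalis),(((Culex_gracilis,Gallus_albus),(Xenopus_elegans,Nomascus_sapiens,Anas_bicolor)),(((Meles_montanus,(Martes_gracilis,(Larix_bicolor,Shigella_minor))),Abies_australis),Avena_sapiens)))); the answer is its 18 terminal taxa in alphabetical order.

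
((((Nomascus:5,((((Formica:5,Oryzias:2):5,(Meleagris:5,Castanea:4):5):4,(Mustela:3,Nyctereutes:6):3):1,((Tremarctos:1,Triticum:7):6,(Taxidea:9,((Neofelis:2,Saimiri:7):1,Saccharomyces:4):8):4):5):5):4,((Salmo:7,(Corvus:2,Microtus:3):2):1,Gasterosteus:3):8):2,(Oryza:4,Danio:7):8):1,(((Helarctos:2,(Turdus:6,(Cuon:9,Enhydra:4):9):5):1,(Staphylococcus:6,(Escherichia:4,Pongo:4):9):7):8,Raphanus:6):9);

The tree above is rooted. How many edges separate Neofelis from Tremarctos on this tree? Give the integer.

6

The MRCA of Neofelis and Tremarctos is the node subtending ((Tremarctos,Triticum),(Taxidea,((Neofelis,Saimiri),Saccharomyces))).
From Neofelis up to that node: 4 branches. From Tremarctos up to the same node: 2 branches. Total: 4 + 2 = 6.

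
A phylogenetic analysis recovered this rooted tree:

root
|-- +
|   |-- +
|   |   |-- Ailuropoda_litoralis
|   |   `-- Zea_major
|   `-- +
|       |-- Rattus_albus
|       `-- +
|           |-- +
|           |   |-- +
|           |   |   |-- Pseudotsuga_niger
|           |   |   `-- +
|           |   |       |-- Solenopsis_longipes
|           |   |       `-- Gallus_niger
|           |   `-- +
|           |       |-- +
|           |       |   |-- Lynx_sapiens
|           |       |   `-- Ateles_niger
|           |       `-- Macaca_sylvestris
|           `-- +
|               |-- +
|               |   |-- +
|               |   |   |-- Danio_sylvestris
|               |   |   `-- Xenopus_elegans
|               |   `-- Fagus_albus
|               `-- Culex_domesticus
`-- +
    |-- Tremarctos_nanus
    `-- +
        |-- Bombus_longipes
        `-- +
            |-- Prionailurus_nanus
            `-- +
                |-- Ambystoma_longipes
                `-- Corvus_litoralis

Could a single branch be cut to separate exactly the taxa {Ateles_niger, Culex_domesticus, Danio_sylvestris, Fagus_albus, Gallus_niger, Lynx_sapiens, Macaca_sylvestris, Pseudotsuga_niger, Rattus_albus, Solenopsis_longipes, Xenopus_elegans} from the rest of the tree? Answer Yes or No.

Yes

The most recent common ancestor of these taxa subtends (Rattus_albus,(((Pseudotsuga_niger,(Solenopsis_longipes,Gallus_niger)),((Lynx_sapiens,Ateles_niger),Macaca_sylvestris)),(((Danio_sylvestris,Xenopus_elegans),Fagus_albus),Culex_domesticus))).
That clade has exactly 11 tips — every listed taxon and nothing else — so the group is monophyletic.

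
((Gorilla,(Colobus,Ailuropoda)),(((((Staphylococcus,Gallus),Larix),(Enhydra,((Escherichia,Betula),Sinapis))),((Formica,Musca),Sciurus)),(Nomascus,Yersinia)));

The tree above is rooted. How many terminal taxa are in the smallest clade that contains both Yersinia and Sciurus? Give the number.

The MRCA of Yersinia and Sciurus is the node subtending (((((Staphylococcus,Gallus),Larix),(Enhydra,((Escherichia,Betula),Sinapis))),((Formica,Musca),Sciurus)),(Nomascus,Yersinia)).
That clade contains 12 terminal taxa: Betula, Enhydra, Escherichia, Formica, Gallus, Larix, Musca, Nomascus, Sciurus, Sinapis, Staphylococcus, Yersinia.

12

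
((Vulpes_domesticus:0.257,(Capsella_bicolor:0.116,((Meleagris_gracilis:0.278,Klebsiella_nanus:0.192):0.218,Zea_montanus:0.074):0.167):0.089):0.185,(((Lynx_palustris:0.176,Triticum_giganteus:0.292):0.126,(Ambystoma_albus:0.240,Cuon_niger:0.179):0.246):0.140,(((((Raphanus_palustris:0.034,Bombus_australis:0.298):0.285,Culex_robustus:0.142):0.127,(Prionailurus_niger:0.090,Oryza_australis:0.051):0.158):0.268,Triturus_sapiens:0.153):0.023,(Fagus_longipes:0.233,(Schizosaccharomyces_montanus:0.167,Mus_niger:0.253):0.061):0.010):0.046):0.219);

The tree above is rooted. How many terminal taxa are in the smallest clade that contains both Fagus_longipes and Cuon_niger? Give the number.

The MRCA of Fagus_longipes and Cuon_niger is the node subtending (((Lynx_palustris,Triticum_giganteus),(Ambystoma_albus,Cuon_niger)),(((((Raphanus_palustris,Bombus_australis),Culex_robustus),(Prionailurus_niger,Oryza_australis)),Triturus_sapiens),(Fagus_longipes,(Schizosaccharomyces_montanus,Mus_niger)))).
That clade contains 13 terminal taxa: Ambystoma_albus, Bombus_australis, Culex_robustus, Cuon_niger, Fagus_longipes, Lynx_palustris, Mus_niger, Oryza_australis, Prionailurus_niger, Raphanus_palustris, Schizosaccharomyces_montanus, Triticum_giganteus, Triturus_sapiens.

13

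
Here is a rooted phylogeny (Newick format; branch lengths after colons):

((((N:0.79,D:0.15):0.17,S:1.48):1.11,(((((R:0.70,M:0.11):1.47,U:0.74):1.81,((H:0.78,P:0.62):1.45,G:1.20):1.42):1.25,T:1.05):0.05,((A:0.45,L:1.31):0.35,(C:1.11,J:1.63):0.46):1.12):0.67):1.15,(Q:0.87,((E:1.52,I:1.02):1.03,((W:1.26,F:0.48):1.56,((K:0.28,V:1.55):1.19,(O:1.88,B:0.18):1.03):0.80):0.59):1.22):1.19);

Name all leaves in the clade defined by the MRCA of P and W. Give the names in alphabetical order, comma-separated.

A, B, C, D, E, F, G, H, I, J, K, L, M, N, O, P, Q, R, S, T, U, V, W

Tracing P: it sits inside (H,P).
Tracing W: it sits inside (W,F).
The smallest clade enclosing both is the whole tree (their MRCA is the root), so the answer is all 23 tips in alphabetical order.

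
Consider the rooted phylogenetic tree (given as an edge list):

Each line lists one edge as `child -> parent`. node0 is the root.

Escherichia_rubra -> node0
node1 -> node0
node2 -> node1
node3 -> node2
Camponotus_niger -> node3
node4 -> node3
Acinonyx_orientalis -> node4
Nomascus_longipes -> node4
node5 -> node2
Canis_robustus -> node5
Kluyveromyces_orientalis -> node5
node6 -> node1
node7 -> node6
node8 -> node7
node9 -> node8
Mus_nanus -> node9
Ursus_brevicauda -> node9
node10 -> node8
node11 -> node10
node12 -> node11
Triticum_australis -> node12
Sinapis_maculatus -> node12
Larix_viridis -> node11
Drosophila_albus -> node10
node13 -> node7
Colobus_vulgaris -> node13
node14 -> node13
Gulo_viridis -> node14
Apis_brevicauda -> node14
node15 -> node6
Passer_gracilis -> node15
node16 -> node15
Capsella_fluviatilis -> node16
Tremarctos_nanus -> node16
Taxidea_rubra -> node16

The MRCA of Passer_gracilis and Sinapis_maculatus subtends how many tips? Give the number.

The MRCA of Passer_gracilis and Sinapis_maculatus is the node subtending ((((Mus_nanus,Ursus_brevicauda),(((Triticum_australis,Sinapis_maculatus),Larix_viridis),Drosophila_albus)),(Colobus_vulgaris,(Gulo_viridis,Apis_brevicauda))),(Passer_gracilis,(Capsella_fluviatilis,Tremarctos_nanus,Taxidea_rubra))).
That clade contains 13 terminal taxa: Apis_brevicauda, Capsella_fluviatilis, Colobus_vulgaris, Drosophila_albus, Gulo_viridis, Larix_viridis, Mus_nanus, Passer_gracilis, Sinapis_maculatus, Taxidea_rubra, Tremarctos_nanus, Triticum_australis, Ursus_brevicauda.

13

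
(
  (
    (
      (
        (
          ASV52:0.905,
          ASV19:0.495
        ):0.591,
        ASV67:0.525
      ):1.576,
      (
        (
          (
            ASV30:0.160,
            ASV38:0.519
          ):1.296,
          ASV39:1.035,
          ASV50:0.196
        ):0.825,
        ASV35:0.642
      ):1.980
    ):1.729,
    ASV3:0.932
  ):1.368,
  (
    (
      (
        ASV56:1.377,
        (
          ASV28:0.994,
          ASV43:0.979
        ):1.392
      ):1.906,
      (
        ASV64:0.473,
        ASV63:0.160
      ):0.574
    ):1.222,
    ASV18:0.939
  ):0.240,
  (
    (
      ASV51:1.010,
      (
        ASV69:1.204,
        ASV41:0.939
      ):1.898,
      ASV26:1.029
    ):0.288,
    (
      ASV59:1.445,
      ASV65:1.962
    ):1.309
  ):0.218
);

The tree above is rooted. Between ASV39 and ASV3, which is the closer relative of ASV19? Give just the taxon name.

The MRCA of ASV19 and ASV39 subtends (((ASV52,ASV19),ASV67),(((ASV30,ASV38),ASV39,ASV50),ASV35)) (8 taxa).
The MRCA of ASV19 and ASV3 subtends ((((ASV52,ASV19),ASV67),(((ASV30,ASV38),ASV39,ASV50),ASV35)),ASV3) (9 taxa).
The first is nested inside the second, so ASV19 shares a more recent common ancestor with ASV39.

ASV39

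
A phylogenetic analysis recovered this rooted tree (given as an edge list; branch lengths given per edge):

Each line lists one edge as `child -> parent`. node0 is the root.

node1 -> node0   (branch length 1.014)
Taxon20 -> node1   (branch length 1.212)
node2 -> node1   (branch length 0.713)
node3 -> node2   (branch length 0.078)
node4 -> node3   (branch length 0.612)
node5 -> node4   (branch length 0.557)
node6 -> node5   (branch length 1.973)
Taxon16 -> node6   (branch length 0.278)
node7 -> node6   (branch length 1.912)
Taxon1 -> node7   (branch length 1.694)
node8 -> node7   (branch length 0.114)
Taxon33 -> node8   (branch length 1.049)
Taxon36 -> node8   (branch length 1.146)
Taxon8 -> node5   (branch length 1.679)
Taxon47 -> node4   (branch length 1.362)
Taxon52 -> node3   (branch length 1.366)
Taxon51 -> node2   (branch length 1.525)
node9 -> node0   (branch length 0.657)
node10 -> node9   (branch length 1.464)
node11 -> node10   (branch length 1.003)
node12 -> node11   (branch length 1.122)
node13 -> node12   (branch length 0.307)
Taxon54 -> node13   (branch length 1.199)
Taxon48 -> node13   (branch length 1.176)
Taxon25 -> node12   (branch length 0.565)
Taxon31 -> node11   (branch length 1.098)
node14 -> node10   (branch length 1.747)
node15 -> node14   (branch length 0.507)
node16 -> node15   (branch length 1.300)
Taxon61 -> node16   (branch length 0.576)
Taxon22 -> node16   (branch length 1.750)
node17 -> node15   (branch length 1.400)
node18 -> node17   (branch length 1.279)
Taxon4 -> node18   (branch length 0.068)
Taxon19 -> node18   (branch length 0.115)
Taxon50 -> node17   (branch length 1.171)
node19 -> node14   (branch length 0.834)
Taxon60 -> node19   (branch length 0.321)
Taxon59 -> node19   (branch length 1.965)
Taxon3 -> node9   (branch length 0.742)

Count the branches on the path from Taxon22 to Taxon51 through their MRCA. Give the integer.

9

The MRCA of Taxon22 and Taxon51 is the root of the tree.
From Taxon22 up to that node: 6 branches. From Taxon51 up to the same node: 3 branches. Total: 6 + 3 = 9.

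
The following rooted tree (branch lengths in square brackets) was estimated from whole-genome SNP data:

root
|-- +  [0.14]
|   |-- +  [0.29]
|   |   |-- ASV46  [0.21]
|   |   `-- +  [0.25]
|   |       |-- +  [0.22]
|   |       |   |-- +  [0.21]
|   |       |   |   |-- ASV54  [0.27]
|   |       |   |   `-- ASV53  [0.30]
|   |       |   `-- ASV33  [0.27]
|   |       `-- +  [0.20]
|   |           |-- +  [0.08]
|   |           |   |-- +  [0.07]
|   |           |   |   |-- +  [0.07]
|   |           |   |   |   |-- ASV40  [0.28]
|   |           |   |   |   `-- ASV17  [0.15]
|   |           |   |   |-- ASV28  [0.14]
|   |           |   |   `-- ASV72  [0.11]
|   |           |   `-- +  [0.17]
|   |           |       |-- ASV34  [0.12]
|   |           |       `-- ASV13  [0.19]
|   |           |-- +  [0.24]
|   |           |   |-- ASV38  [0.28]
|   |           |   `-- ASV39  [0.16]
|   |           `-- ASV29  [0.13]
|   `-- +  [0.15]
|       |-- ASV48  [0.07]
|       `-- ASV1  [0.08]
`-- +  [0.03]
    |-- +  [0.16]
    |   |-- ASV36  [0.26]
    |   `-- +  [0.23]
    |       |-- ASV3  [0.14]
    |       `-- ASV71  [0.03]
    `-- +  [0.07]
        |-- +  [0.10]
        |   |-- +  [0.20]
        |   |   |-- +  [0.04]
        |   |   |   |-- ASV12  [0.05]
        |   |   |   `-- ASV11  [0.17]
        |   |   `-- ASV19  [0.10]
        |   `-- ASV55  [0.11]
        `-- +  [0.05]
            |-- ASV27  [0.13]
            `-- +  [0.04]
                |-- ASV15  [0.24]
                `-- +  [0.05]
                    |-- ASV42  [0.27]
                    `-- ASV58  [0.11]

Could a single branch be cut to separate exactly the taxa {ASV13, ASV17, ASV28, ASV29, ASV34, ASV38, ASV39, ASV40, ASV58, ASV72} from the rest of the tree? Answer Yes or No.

The MRCA of the listed taxa is the root, so the smallest clade containing them is the whole tree.
That clade also contains ASV1, ASV11, ASV12, ASV15, ASV19, ASV27, ASV3, ASV33, ASV36, ASV42, ASV46, ASV48, ASV53, ASV54, ASV55, ASV71, which are not in the proposed group, so the group is not monophyletic.

No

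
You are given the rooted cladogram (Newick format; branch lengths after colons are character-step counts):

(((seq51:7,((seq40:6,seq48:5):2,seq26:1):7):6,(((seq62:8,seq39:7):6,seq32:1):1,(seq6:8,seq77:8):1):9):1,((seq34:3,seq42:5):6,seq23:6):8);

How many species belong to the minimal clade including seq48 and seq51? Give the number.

4

The MRCA of seq48 and seq51 is the node subtending (seq51,((seq40,seq48),seq26)).
That clade contains 4 terminal taxa: seq26, seq40, seq48, seq51.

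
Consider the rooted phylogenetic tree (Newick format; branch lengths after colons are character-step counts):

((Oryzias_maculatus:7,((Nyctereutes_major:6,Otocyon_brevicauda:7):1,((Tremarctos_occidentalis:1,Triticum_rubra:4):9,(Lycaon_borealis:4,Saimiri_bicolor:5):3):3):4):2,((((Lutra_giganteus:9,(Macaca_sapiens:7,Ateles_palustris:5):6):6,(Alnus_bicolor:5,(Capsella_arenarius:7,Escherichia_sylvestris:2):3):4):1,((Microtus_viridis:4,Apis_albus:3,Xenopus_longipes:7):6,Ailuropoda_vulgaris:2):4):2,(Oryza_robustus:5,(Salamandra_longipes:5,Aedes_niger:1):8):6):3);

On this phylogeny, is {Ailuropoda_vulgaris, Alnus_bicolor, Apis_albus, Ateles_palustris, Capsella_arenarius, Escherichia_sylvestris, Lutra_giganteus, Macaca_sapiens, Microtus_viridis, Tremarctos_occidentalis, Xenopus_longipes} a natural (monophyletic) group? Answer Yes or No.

The MRCA of the listed taxa is the root, so the smallest clade containing them is the whole tree.
That clade also contains Aedes_niger, Lycaon_borealis, Nyctereutes_major, Oryza_robustus, Oryzias_maculatus, Otocyon_brevicauda, Saimiri_bicolor, Salamandra_longipes, Triticum_rubra, which are not in the proposed group, so the group is not monophyletic.

No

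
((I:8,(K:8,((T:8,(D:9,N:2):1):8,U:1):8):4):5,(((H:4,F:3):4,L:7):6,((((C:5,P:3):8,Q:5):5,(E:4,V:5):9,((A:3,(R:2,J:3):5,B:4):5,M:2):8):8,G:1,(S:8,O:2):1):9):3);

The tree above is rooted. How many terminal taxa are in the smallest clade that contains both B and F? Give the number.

16

The MRCA of B and F is the node subtending (((H,F),L),((((C,P),Q),(E,V),((A,(R,J),B),M)),G,(S,O))).
That clade contains 16 terminal taxa: A, B, C, E, F, G, H, J, L, M, O, P, Q, R, S, V.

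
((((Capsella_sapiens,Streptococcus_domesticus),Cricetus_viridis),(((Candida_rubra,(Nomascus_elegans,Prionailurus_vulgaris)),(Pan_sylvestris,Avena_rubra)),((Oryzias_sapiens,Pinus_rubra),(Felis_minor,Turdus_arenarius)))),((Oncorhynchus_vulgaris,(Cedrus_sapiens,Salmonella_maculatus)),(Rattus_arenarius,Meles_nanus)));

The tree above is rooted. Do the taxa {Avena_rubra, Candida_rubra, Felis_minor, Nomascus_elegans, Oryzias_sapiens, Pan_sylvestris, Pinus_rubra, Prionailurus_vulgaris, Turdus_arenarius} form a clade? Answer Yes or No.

Yes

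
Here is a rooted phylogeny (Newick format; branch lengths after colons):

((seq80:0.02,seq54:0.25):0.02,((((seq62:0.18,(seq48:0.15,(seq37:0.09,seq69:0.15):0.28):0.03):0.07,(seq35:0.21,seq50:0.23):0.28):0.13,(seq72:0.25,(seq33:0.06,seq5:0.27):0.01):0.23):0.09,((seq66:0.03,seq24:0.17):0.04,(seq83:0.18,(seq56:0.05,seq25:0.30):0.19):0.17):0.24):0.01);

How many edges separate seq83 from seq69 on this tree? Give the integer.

9

The MRCA of seq83 and seq69 is the node subtending ((((seq62,(seq48,(seq37,seq69))),(seq35,seq50)),(seq72,(seq33,seq5))),((seq66,seq24),(seq83,(seq56,seq25)))).
From seq83 up to that node: 3 branches. From seq69 up to the same node: 6 branches. Total: 3 + 6 = 9.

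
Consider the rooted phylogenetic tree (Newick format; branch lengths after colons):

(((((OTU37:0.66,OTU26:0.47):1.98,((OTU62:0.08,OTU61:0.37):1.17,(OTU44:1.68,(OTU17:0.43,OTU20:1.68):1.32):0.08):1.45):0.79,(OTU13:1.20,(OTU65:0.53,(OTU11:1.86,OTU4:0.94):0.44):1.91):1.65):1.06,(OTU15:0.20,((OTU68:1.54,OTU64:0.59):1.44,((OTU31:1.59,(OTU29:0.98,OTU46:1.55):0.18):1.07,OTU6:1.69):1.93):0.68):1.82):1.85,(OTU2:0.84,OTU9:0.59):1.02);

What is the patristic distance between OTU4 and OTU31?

The path runs OTU4 → … → MRCA → … → OTU31; the MRCA is the node subtending ((((OTU37,OTU26),((OTU62,OTU61),(OTU44,(OTU17,OTU20)))),(OTU13,(OTU65,(OTU11,OTU4)))),(OTU15,((OTU68,OTU64),((OTU31,(OTU29,OTU46)),OTU6)))).
Branch lengths along that path: 0.94 + 0.44 + 1.91 + 1.65 + 1.06 + 1.82 + 0.68 + 1.93 + 1.07 + 1.59 = 13.09.

13.09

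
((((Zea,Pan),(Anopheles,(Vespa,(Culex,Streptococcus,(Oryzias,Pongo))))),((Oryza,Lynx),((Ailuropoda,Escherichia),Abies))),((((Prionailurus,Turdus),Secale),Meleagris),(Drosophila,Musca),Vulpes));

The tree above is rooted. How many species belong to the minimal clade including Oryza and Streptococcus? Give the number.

The MRCA of Oryza and Streptococcus is the node subtending (((Zea,Pan),(Anopheles,(Vespa,(Culex,Streptococcus,(Oryzias,Pongo))))),((Oryza,Lynx),((Ailuropoda,Escherichia),Abies))).
That clade contains 13 terminal taxa: Abies, Ailuropoda, Anopheles, Culex, Escherichia, Lynx, Oryza, Oryzias, Pan, Pongo, Streptococcus, Vespa, Zea.

13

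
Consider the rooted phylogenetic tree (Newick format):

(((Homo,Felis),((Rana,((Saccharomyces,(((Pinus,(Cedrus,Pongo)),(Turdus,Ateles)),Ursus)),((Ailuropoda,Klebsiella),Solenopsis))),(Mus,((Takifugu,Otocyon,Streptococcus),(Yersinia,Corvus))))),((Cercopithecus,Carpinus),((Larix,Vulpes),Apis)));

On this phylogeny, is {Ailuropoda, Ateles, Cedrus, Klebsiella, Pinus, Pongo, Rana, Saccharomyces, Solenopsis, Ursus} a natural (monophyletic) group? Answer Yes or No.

No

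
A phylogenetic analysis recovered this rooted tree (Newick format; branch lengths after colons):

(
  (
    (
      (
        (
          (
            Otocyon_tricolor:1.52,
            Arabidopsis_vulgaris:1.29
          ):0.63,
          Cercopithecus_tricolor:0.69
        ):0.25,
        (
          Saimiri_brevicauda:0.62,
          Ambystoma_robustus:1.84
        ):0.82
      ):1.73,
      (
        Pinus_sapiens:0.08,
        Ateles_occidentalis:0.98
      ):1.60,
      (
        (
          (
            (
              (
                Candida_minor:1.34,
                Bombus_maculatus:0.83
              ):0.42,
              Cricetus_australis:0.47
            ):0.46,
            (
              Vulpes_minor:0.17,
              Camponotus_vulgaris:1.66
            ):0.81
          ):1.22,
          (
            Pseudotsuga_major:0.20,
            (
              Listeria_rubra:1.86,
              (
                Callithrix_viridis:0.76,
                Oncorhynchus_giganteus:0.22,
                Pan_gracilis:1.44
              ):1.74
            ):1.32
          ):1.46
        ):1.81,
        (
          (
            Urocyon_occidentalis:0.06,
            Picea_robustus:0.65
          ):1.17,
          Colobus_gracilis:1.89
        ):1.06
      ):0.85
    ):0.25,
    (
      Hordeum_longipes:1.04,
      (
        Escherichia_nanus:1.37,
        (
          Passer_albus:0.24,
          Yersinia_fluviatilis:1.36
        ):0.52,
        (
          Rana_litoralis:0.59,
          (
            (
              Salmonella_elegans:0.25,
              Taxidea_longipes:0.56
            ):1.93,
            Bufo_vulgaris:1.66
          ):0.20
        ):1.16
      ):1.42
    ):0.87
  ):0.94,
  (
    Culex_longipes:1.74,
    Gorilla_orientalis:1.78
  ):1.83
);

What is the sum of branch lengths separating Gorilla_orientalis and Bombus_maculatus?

The path runs Gorilla_orientalis → … → MRCA → … → Bombus_maculatus; the MRCA is the root of the tree.
Branch lengths along that path: 1.78 + 1.83 + 0.94 + 0.25 + 0.85 + 1.81 + 1.22 + 0.46 + 0.42 + 0.83 = 10.39.

10.39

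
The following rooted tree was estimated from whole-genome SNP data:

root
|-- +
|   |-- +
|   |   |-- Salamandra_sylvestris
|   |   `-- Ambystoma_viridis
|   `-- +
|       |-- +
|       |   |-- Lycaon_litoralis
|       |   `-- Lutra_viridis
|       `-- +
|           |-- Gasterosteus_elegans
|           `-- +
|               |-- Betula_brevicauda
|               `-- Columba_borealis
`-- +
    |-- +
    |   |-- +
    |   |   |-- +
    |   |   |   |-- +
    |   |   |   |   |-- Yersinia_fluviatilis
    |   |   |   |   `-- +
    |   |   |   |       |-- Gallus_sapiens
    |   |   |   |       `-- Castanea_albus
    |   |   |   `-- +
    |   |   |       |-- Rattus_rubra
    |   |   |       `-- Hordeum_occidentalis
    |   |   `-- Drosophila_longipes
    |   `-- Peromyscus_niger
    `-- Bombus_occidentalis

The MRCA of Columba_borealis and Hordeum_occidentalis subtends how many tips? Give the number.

The MRCA of Columba_borealis and Hordeum_occidentalis is the root, so the clade is the entire tree.
That clade contains 15 terminal taxa: Ambystoma_viridis, Betula_brevicauda, Bombus_occidentalis, Castanea_albus, Columba_borealis, Drosophila_longipes, Gallus_sapiens, Gasterosteus_elegans, Hordeum_occidentalis, Lutra_viridis, Lycaon_litoralis, Peromyscus_niger, Rattus_rubra, Salamandra_sylvestris, Yersinia_fluviatilis.

15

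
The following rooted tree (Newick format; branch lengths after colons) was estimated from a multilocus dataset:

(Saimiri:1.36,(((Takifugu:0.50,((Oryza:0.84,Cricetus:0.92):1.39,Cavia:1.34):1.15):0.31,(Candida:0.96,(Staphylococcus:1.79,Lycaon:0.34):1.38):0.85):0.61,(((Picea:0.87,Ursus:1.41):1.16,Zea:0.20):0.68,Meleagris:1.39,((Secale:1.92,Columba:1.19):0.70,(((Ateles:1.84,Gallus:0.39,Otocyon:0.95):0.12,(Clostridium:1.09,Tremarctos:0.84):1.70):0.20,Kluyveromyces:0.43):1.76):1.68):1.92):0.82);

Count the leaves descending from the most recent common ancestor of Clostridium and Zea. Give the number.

The MRCA of Clostridium and Zea is the node subtending (((Picea,Ursus),Zea),Meleagris,((Secale,Columba),(((Ateles,Gallus,Otocyon),(Clostridium,Tremarctos)),Kluyveromyces))).
That clade contains 12 terminal taxa: Ateles, Clostridium, Columba, Gallus, Kluyveromyces, Meleagris, Otocyon, Picea, Secale, Tremarctos, Ursus, Zea.

12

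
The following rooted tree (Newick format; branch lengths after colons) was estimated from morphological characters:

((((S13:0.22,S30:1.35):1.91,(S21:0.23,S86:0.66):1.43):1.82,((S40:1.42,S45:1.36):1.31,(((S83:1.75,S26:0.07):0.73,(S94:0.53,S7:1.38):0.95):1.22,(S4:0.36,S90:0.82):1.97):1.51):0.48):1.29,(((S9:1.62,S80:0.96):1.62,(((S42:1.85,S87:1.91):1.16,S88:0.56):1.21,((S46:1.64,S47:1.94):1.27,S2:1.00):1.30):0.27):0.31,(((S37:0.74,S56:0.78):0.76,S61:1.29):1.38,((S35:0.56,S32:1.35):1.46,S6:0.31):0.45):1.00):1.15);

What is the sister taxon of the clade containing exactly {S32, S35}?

S6

The clade containing exactly {S32, S35} attaches to the tree at the node subtending ((S35,S32),S6).
The other lineage descending from that same node — the sister group — is the single tip S6.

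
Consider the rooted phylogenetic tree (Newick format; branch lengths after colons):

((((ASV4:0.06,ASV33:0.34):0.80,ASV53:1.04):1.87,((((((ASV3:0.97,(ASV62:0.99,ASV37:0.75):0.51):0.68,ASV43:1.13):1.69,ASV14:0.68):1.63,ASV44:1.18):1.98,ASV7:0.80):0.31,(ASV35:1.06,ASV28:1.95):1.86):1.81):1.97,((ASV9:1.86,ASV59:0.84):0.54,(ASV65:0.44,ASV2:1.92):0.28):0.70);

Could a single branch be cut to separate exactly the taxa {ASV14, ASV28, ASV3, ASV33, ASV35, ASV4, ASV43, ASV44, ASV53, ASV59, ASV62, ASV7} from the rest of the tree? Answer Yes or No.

No

The MRCA of the listed taxa is the root, so the smallest clade containing them is the whole tree.
That clade also contains ASV2, ASV37, ASV65, ASV9, which are not in the proposed group, so the group is not monophyletic.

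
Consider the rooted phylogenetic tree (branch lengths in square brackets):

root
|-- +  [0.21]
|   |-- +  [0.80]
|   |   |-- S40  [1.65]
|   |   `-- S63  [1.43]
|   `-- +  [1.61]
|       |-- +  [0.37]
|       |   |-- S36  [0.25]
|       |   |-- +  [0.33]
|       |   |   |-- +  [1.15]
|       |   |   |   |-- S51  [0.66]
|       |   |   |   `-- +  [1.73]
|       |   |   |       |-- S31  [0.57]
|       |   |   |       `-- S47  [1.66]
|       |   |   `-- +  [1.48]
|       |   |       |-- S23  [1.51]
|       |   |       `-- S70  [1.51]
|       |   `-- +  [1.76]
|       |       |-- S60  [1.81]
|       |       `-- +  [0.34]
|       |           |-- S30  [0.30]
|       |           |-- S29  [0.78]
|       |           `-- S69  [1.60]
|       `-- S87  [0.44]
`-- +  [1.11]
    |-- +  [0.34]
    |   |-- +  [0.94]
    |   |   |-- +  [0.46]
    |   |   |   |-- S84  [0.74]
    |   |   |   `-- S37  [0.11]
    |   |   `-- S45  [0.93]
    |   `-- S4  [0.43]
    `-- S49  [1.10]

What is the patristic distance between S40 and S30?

The path runs S40 → … → MRCA → … → S30; the MRCA is the node subtending ((S40,S63),((S36,((S51,(S31,S47)),(S23,S70)),(S60,(S30,S29,S69))),S87)).
Branch lengths along that path: 1.65 + 0.80 + 1.61 + 0.37 + 1.76 + 0.34 + 0.30 = 6.83.

6.83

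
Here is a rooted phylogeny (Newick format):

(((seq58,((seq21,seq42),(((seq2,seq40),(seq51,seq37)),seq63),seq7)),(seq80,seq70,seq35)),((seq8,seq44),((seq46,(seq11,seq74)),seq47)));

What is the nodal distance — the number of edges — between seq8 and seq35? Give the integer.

The MRCA of seq8 and seq35 is the root of the tree.
From seq8 up to that node: 3 branches. From seq35 up to the same node: 3 branches. Total: 3 + 3 = 6.

6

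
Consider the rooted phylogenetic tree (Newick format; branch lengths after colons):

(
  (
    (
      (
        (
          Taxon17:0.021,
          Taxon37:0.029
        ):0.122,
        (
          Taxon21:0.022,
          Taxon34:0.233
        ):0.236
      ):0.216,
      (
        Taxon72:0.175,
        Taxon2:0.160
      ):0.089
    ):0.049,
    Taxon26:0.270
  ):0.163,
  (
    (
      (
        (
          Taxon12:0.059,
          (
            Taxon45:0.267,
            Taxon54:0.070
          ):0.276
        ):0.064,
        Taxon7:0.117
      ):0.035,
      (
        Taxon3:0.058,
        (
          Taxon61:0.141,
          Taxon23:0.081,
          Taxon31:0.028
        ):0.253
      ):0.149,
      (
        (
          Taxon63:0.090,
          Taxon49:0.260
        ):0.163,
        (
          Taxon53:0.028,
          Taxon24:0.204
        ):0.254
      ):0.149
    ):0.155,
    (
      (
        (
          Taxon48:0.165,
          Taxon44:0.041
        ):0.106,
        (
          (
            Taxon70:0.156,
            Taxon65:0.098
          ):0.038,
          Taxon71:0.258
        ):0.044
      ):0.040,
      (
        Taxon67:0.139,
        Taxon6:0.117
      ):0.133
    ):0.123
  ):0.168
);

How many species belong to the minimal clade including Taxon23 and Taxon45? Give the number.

12

The MRCA of Taxon23 and Taxon45 is the node subtending (((Taxon12,(Taxon45,Taxon54)),Taxon7),(Taxon3,(Taxon61,Taxon23,Taxon31)),((Taxon63,Taxon49),(Taxon53,Taxon24))).
That clade contains 12 terminal taxa: Taxon12, Taxon23, Taxon24, Taxon3, Taxon31, Taxon45, Taxon49, Taxon53, Taxon54, Taxon61, Taxon63, Taxon7.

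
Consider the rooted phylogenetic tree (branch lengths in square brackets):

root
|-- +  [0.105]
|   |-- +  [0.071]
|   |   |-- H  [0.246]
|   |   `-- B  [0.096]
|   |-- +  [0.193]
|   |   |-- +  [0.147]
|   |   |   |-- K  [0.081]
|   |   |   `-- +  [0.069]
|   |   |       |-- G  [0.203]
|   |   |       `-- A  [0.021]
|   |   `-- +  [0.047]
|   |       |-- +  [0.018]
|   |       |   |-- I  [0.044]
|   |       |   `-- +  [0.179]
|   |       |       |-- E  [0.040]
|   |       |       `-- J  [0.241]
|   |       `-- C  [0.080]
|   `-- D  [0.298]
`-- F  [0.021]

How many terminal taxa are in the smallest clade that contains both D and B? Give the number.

10

The MRCA of D and B is the node subtending ((H,B),((K,(G,A)),((I,(E,J)),C)),D).
That clade contains 10 terminal taxa: A, B, C, D, E, G, H, I, J, K.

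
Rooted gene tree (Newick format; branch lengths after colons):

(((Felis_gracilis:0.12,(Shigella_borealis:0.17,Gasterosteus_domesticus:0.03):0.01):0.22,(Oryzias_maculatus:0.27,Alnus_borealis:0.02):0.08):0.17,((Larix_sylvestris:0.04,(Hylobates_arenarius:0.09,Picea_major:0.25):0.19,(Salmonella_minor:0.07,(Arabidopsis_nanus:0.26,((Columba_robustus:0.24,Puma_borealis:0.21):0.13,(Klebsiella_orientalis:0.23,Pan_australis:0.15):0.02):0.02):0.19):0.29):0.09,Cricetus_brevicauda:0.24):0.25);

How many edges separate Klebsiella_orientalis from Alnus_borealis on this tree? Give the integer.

The MRCA of Klebsiella_orientalis and Alnus_borealis is the root of the tree.
From Klebsiella_orientalis up to that node: 7 branches. From Alnus_borealis up to the same node: 3 branches. Total: 7 + 3 = 10.

10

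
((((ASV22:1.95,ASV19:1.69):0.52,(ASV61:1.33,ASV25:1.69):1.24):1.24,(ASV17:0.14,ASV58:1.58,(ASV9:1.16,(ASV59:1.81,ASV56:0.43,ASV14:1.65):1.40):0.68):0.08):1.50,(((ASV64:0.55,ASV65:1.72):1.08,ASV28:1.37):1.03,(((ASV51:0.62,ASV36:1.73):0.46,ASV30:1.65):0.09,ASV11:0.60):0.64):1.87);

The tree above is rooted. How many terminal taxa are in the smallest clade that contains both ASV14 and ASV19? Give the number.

The MRCA of ASV14 and ASV19 is the node subtending (((ASV22,ASV19),(ASV61,ASV25)),(ASV17,ASV58,(ASV9,(ASV59,ASV56,ASV14)))).
That clade contains 10 terminal taxa: ASV14, ASV17, ASV19, ASV22, ASV25, ASV56, ASV58, ASV59, ASV61, ASV9.

10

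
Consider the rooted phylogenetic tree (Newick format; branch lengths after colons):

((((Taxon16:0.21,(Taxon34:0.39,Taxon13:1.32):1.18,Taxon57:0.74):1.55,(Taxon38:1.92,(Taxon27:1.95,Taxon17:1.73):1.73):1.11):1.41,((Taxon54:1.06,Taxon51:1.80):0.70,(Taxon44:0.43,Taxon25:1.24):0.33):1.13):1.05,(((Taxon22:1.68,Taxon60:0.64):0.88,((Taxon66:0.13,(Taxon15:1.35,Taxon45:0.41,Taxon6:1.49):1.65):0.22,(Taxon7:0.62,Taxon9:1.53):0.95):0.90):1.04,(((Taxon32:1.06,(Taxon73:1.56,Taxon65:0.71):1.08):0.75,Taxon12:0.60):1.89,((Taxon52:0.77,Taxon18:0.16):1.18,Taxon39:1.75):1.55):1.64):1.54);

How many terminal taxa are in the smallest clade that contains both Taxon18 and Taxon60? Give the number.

15

The MRCA of Taxon18 and Taxon60 is the node subtending (((Taxon22,Taxon60),((Taxon66,(Taxon15,Taxon45,Taxon6)),(Taxon7,Taxon9))),(((Taxon32,(Taxon73,Taxon65)),Taxon12),((Taxon52,Taxon18),Taxon39))).
That clade contains 15 terminal taxa: Taxon12, Taxon15, Taxon18, Taxon22, Taxon32, Taxon39, Taxon45, Taxon52, Taxon6, Taxon60, Taxon65, Taxon66, Taxon7, Taxon73, Taxon9.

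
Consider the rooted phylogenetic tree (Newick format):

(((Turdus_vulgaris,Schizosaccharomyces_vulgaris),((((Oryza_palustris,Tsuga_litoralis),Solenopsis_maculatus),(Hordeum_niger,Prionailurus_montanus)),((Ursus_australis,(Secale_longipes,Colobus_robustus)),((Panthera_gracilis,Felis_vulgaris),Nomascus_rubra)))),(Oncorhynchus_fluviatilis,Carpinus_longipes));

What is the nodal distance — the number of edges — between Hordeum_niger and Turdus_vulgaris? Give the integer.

6

The MRCA of Hordeum_niger and Turdus_vulgaris is the node subtending ((Turdus_vulgaris,Schizosaccharomyces_vulgaris),((((Oryza_palustris,Tsuga_litoralis),Solenopsis_maculatus),(Hordeum_niger,Prionailurus_montanus)),((Ursus_australis,(Secale_longipes,Colobus_robustus)),((Panthera_gracilis,Felis_vulgaris),Nomascus_rubra)))).
From Hordeum_niger up to that node: 4 branches. From Turdus_vulgaris up to the same node: 2 branches. Total: 4 + 2 = 6.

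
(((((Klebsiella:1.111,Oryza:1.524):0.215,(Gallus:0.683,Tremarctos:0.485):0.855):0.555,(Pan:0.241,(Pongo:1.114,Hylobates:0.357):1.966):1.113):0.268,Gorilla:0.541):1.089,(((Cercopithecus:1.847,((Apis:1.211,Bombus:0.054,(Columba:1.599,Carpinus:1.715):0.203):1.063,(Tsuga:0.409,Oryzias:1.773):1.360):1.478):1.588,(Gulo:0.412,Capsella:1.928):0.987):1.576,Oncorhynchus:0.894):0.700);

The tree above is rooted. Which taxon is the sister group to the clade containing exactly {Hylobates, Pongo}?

Pan

The clade containing exactly {Hylobates, Pongo} attaches to the tree at the node subtending (Pan,(Pongo,Hylobates)).
The other lineage descending from that same node — the sister group — is the single tip Pan.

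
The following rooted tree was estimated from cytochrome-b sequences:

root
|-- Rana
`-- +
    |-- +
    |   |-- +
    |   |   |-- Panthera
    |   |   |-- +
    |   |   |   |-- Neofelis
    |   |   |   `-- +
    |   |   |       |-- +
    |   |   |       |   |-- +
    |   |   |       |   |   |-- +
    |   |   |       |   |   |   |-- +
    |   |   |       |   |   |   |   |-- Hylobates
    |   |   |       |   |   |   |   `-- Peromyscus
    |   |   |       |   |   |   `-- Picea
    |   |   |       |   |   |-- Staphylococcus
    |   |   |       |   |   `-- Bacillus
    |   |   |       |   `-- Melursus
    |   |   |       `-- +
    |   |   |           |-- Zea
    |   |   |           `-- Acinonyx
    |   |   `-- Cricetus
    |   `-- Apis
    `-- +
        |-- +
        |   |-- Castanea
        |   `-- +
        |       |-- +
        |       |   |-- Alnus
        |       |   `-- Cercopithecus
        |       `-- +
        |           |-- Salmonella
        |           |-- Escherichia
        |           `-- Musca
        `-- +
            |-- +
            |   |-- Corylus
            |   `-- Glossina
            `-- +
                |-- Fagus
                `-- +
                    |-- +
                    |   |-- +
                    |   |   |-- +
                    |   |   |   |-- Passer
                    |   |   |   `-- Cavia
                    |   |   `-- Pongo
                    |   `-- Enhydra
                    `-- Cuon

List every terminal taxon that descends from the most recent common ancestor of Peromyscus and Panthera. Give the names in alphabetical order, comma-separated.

Tracing Peromyscus: it sits inside (Hylobates,Peromyscus).
Tracing Panthera: it sits inside (Panthera,(Neofelis,(((((Hylobates,Peromyscus),Picea),Staphylococcus,Bacillus),Melursus),(Zea,Acinonyx))),Cricetus).
The smallest clade enclosing both is (Panthera,(Neofelis,(((((Hylobates,Peromyscus),Picea),Staphylococcus,Bacillus),Melursus),(Zea,Acinonyx))),Cricetus); the answer is its 11 terminal taxa in alphabetical order.

Acinonyx, Bacillus, Cricetus, Hylobates, Melursus, Neofelis, Panthera, Peromyscus, Picea, Staphylococcus, Zea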